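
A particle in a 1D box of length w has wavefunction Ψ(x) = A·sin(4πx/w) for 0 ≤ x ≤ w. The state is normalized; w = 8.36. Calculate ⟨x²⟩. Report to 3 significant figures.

By definition ⟨x²⟩ = ∫ x^2 |Ψ(x)|² dx.
The ratio of the moment integral to the normalization integral gives ⟨x²⟩ = -w^2/(32·π^2) + w^2/3.
Putting w = 8.36 gives 23.08.

⟨x^2⟩ ≈ 23.1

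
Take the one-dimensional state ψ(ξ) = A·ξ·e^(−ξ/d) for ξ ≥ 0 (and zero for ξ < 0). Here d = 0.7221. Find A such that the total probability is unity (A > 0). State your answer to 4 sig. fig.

The normalization condition is ∫|ψ|² dξ = 1 from 0 to ∞.
∫|ψ|² dξ = A²·(d^3/4).
Plugging in d = 0.7221 yields A = 3.2594.

A ≈ 3.259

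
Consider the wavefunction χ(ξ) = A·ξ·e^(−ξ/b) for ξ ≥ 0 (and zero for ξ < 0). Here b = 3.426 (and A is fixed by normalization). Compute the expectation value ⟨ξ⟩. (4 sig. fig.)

By definition ⟨ξ⟩ = ∫ ξ |χ(ξ)|² dξ.
With ∫₀^∞ ξ^3 e^(−αξ) dξ = 3!/α^4, evaluating both integrals, ⟨ξ⟩ = 3·b/2.
With b = 3.426, ⟨ξ⟩ = 5.1390.

⟨ξ⟩ ≈ 5.139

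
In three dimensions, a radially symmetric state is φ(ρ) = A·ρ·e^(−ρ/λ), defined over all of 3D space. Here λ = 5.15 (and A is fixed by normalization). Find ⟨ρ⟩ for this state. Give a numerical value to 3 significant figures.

⟨ρ⟩ ≈ 12.9

By definition ⟨ρ⟩ = ∫ ρ |φ(ρ)|² 4πρ² dρ.
The ratio of the moment integral to the normalization integral gives ⟨ρ⟩ = 5·λ/2.
With λ = 5.15, ⟨ρ⟩ = 12.88.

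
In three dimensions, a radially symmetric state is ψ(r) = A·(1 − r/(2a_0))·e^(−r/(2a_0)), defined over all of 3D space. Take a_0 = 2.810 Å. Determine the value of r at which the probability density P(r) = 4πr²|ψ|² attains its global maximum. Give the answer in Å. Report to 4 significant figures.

Set d/dr [P(r) = 4πr²|ψ|²] = 0 and solve for r > 0.
This gives r = a_0·(√(5) + 3).
With a_0 = 2.810, the most probable radial distance is 14.713 Å.

r ≈ 14.71 Å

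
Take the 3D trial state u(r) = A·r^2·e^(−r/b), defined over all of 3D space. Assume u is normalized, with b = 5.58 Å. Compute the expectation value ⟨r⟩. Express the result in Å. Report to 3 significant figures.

The expectation value is the |u|²-weighted average of r: ∫ r|u|² 4πr² dr.
Since the A² factors cancel between numerator and denominator, ⟨r⟩ = 7·b/2.
With b = 5.58, ⟨r⟩ = 19.53.

⟨r⟩ ≈ 19.5 Å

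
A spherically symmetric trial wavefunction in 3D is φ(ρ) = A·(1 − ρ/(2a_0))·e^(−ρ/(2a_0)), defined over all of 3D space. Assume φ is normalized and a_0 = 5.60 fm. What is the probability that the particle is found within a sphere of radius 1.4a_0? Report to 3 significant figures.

With dV = 4πρ²dρ, the probability is ∫|φ|² dV over ρ ≤ 1.4a_0.
A² is fixed by ∫₀^∞ 4πρ²|φ|² dρ = 1, i.e. A² = (8·π·a_0^3)^(−1).
Substituting u = ρ/a_0, A², 4π and the length scale all cancel in the ratio: P = ∫_{0}^{1.4} u^2·(1 - u/2)^2·e^(-u) du / ∫_{0}^{∞} u^2·(1 - u/2)^2·e^(-u) du.
Using ∫ u^2·(1 - u/2)^2·e^(-u) du = -(u^4/4 + u^2 + 2·u + 2)·e^(-u), the numerator is ≈ 0.096173 and the denominator is 2.
The region integral divided by the full integral gives P = 0.04809.

P ≈ 0.0481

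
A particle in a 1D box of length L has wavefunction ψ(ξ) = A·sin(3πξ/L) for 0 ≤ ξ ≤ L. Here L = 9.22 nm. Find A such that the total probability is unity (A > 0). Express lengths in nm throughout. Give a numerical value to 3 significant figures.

We need A² ∫|f|² dξ = 1, taking the integral from 0 to L.
With ∫₀^L sin²(nπξ/L) dξ = L/2, ∫|ψ|² dξ = A²·(L/2).
So A² = (L/2)^(−1).
With L = 9.22: A² = 0.2169 and A = 0.4657.

A ≈ 0.466 nm^(-1/2)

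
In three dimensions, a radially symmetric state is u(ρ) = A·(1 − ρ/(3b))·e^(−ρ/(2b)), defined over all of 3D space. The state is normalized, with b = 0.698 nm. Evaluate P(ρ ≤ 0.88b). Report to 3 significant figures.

P ≈ 0.112

With dV = 4πρ²dρ, the probability is ∫|u|² dV over ρ ≤ 0.88b.
Normalization gives A² = 1/(8·π·b^3/3).
Let t = ρ/b; then A², 4π and the length scale all cancel, so P = ∫_{0}^{0.88} t^2·(1 - t/3)^2·e^(-t) dt ÷ ∫_{0}^{∞} t^2·(1 - t/3)^2·e^(-t) dt.
An antiderivative of t^2·(1 - t/3)^2·e^(-t) is (-t^4 + 2·t^3 - 3·t^2 - 6·t - 6)·e^(-t)/9; evaluating from 0 to 0.88 gives ≈ 0.074912, while the full integral is 2/3.
This evaluates to P = 0.1124.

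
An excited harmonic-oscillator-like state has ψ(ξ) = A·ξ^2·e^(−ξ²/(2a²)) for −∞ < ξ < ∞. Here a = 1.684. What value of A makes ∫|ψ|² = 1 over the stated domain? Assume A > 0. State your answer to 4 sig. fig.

A ≈ 0.2357

Normalization requires ∫|ψ|² dξ = 1, integrated from −∞ to ∞.
Using the Gaussian integral ∫_{−∞}^{∞} e^(−αξ²) dξ = √(π/α), ∫|ψ|² dξ = A²·(3·√(π)·a^5/4).
Setting this equal to 1 gives A² = 1/(3·√(π)·a^5/4).
With a = 1.684: A² = 0.055546 and A = 0.23568.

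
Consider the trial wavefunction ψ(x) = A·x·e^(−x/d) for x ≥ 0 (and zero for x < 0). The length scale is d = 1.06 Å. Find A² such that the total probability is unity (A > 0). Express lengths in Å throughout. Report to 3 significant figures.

The normalization condition is ∫|ψ|² dx = 1 from 0 to ∞.
Recall ∫₀^∞ x^m e^(−x/β) dx = m!·β^(m+1), ∫|ψ|² dx = A²·(d^3/4).
So A² = (d^3/4)^(−1).
Substituting d = 1.06 gives A² = 3.358, so A = 1.833.

A^2 ≈ 3.36 Å^(-3)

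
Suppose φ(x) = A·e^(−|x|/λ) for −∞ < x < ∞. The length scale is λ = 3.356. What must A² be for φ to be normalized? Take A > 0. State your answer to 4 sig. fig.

A^2 ≈ 0.2980

Require ∫ |φ|² dx = 1 over the whole domain.
Using ∫₀^∞ xⁿ e^(−αx) dx = n!/αⁿ⁺¹, the integral (without the A² prefactor) comes out to λ.
So A² = (λ)^(−1).
Plugging in λ = 3.356 yields A = 0.54587.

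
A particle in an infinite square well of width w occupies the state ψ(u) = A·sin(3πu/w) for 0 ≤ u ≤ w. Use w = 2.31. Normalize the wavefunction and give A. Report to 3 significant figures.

Normalization requires ∫|ψ|² du = 1, integrated from 0 to w.
With ψ = A·sin(3πu/w), the integral evaluates to A²·[w/2].
So A² = (w/2)^(−1).
With w = 2.31: A² = 0.8658 and A = 0.9305.

A ≈ 0.930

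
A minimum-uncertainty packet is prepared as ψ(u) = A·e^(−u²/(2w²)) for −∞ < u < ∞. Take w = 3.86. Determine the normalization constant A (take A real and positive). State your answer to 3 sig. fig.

Normalization requires ∫|ψ|² du = 1, integrated from −∞ to ∞.
Using the Gaussian integral ∫_{−∞}^{∞} e^(−αu²) du = √(π/α), carrying out the integral gives A² · √(π)·w.
Hence A² = 1/[√(π)·w].
Plugging in w = 3.86 yields A = 0.3823.

A ≈ 0.382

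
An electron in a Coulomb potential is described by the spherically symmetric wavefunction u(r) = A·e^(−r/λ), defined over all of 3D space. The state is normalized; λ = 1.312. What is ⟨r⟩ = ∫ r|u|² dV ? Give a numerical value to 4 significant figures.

⟨r⟩ = ∫ r |u|² 4πr² dr over the full domain.
Using ∫₀^∞ rⁿ e^(−αr) dr = n!/αⁿ⁺¹, the ratio of the moment integral to the normalization integral gives ⟨r⟩ = 3·λ/2.
With λ = 1.312, ⟨r⟩ = 1.9680.

⟨r⟩ ≈ 1.968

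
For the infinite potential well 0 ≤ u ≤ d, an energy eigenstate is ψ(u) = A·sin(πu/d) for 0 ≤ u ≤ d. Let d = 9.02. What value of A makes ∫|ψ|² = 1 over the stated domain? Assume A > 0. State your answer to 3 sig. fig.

A ≈ 0.471

Normalization requires ∫|ψ|² du = 1, integrated from 0 to d.
With ∫₀^d sin²(nπu/d) du = d/2, carrying out the integral gives A² · d/2.
Setting this equal to 1 gives A² = 1/(d/2).
With d = 9.02: A² = 0.2217 and A = 0.4709.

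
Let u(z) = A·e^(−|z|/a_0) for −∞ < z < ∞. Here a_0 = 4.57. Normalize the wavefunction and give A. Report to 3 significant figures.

A ≈ 0.468

We need A² ∫|f|² dz = 1, taking the integral from −∞ to ∞.
The integral (without the A² prefactor) comes out to a_0.
So A² = (a_0)^(−1).
Plugging in a_0 = 4.57 yields A = 0.4678.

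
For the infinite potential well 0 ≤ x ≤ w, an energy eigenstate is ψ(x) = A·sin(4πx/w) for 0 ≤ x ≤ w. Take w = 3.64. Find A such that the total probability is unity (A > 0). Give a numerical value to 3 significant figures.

We need A² ∫|f|² dx = 1, taking the integral from 0 to w.
With ∫₀^w sin²(nπx/w) dx = w/2, with ψ = A·sin(4πx/w), the integral evaluates to A²·[w/2].
Setting this equal to 1 gives A² = 1/(w/2).
Plugging in w = 3.64 yields A = 0.7412.

A ≈ 0.741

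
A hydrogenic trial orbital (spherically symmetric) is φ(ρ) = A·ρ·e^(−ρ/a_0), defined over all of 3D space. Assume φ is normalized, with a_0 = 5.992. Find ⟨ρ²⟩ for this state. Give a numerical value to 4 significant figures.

⟨ρ^2⟩ ≈ 269.3

⟨ρ²⟩ = ∫ ρ^2 |φ|² 4πρ² dρ over the full domain.
The ratio of the moment integral to the normalization integral gives ⟨ρ²⟩ = 15·a_0^2/2.
With a_0 = 5.992, ⟨ρ^2⟩ = 269.28.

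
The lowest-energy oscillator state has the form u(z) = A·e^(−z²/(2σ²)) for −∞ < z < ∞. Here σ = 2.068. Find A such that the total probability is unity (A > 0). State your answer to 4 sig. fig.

Normalization requires ∫|u|² dz = 1, integrated from −∞ to ∞.
Using the Gaussian integral ∫_{−∞}^{∞} e^(−αz²) dz = √(π/α), carrying out the integral gives A² · √(π)·σ.
Setting this equal to 1 gives A² = 1/(√(π)·σ).
Plugging in σ = 2.068 yields A = 0.52232.

A ≈ 0.5223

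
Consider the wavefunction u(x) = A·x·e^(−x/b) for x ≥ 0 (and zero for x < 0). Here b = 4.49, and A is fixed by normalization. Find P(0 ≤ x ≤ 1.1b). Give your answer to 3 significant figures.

P ≈ 0.377

The probability is P = ∫ |u|² dx over [0, 1.1b].
Since A² = 1/(b^3/4), this is the region integral divided by the full normalization integral.
In terms of t = x/b (A² and the length scale cancel between numerator and denominator), P = [∫_{0}^{1.1} t^2·e^(-2·t) dt] / [∫_{0}^{∞} t^2·e^(-2·t) dt].
An antiderivative of t^2·e^(-2·t) is -(2·t^2 + 2·t + 1)·e^(-2·t)/4; evaluating from 0 to 1.1 gives 1/4 - 281·e^(-11/5)/200, while the full integral is 1/4.
Taking the ratio, P = 0.3773.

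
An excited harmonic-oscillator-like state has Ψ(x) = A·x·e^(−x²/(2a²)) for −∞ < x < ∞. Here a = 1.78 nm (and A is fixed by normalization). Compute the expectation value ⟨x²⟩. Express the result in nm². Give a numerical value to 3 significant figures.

⟨x²⟩ = ∫ x^2 |Ψ|² dx over the full domain.
Using the Gaussian integral ∫_{−∞}^{∞} e^(−αx²) dx = √(π/α), the ratio of the moment integral to the normalization integral gives ⟨x²⟩ = 3·a^2/2.
Putting a = 1.78 gives 4.753.

⟨x^2⟩ ≈ 4.75 nm^2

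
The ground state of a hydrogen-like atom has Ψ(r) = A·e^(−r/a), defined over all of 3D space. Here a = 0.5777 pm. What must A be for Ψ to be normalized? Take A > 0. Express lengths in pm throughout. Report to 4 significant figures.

A ≈ 1.285 pm^(-3/2)

The normalization condition is ∫|Ψ|² 4πr² dr = 1 from 0 to ∞.
In 3D with spherical symmetry the volume element is 4πr² dr.
Carrying out the integral gives A² · π·a^3.
So A² = (π·a^3)^(−1).
Substituting a = 0.5777 gives A² = 1.6510, so A = 1.2849.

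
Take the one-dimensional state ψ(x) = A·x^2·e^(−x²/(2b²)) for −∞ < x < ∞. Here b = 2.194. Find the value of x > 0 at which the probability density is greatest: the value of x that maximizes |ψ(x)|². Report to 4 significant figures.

The maximum of |ψ(x)|² occurs where its derivative vanishes.
This gives x = √(2)·b.
With b = 2.194, the value of x > 0 at which the probability density is greatest is 3.1028.

x ≈ 3.103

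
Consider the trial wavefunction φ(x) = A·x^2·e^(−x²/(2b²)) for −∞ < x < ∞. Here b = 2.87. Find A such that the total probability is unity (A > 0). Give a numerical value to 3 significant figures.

Require ∫ |φ|² dx = 1 over the whole domain.
The integral (without the A² prefactor) comes out to 3·√(π)·b^5/4.
Setting this equal to 1 gives A² = 1/(3·√(π)·b^5/4).
Substituting b = 2.87 gives A² = 0.003863, so A = 0.06216.

A ≈ 0.0622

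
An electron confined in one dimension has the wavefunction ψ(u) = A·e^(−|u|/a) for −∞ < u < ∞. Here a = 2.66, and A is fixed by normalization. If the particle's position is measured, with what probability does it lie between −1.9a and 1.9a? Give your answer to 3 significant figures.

P ≈ 0.978

P = ∫_{−1.9a}^{1.9a} |ψ(u)|² du.
The normalization integral ∫|ψ|²du over the whole domain equals a·A², and A² cancels in the ratio.
By symmetry take twice the u ≥ 0 contribution in numerator and denominator; the 2's cancel. Substituting t = u/a, A² and the length scale cancel in the ratio: P = ∫_{0}^{1.9} e^(-2·t) dt / ∫_{0}^{∞} e^(-2·t) dt.
An antiderivative of e^(-2·t) is -e^(-2·t)/2; evaluating from 0 to 1.9 gives 1/2 - e^(-19/5)/2, while the full integral is 1/2.
Taking the ratio, P = 0.9776.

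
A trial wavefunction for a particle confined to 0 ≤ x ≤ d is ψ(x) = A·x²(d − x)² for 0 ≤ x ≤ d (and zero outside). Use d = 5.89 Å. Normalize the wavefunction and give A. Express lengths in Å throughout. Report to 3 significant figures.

A ≈ 0.00859 Å^(-9/2)

Normalization requires ∫|ψ|² dx = 1, integrated from 0 to d.
With ψ = A·x²(d − x)², the integral evaluates to A²·[d^9/630].
Hence A² = 1/[d^9/630].
With d = 5.89: A² = 0.00007384 and A = 0.008593.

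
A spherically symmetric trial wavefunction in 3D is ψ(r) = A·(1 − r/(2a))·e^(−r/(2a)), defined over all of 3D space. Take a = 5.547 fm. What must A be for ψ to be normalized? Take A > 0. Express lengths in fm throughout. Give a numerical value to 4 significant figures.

The normalization condition is ∫|ψ|² 4πr² dr = 1 from 0 to ∞.
In 3D with spherical symmetry the volume element is 4πr² dr.
Using ∫₀^∞ rⁿ e^(−αr) dr = n!/αⁿ⁺¹, ∫|ψ|² 4πr² dr = A²·(8·π·a^3).
So A² = (8·π·a^3)^(−1).
Substituting a = 5.547 gives A² = 0.00023312, so A = 0.015268.

A ≈ 0.01527 fm^(-3/2)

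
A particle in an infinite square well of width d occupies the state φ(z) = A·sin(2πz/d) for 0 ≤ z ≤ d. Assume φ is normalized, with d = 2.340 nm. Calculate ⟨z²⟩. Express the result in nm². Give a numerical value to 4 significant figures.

⟨z^2⟩ ≈ 1.756 nm^2

By definition ⟨z²⟩ = ∫ z^2 |φ(z)|² dz.
With ∫₀^d sin²(nπz/d) dz = d/2, evaluating both integrals, ⟨z²⟩ = -d^2/(8·π^2) + d^2/3.
With d = 2.340, ⟨z^2⟩ = 1.7559.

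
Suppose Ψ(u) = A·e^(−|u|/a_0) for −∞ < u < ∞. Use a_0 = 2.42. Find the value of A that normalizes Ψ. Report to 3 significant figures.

A ≈ 0.643

Require ∫ |Ψ|² du = 1 over the whole domain.
Recall ∫₀^∞ u^m e^(−u/β) du = m!·β^(m+1), with Ψ = A·e^(−|u|/a_0), the integral evaluates to A²·[a_0].
So A² = (a_0)^(−1).
With a_0 = 2.42: A² = 0.4132 and A = 0.6428.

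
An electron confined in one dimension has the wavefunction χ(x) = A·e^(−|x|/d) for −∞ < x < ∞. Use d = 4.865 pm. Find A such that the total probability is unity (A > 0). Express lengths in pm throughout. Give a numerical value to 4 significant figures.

Normalization requires ∫|χ|² dx = 1, integrated from −∞ to ∞.
With χ = A·e^(−|x|/d), the integral evaluates to A²·[d].
So A² = (d)^(−1).
Substituting d = 4.865 gives A² = 0.20555, so A = 0.45338.

A ≈ 0.4534 pm^(-1/2)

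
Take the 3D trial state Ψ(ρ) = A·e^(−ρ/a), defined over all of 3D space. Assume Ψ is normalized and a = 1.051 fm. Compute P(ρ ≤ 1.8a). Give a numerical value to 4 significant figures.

P = ∫ |Ψ|² 4πρ² dρ over ρ ≤ 1.8a.
The full normalization integral is A²·[π·a^3] = 1, fixing A².
Substituting u = ρ/a, A², 4π and the length scale all cancel in the ratio: P = ∫_{0}^{1.8} u^2·e^(-2·u) du / ∫_{0}^{∞} u^2·e^(-2·u) du.
An antiderivative of u^2·e^(-2·u) is -(2·u^2 + 2·u + 1)·e^(-2·u)/4; evaluating from 0 to 1.8 gives 1/4 - 277·e^(-18/5)/100, while the full integral is 1/4.
Taking the ratio yields P = 0.69725.

P ≈ 0.6973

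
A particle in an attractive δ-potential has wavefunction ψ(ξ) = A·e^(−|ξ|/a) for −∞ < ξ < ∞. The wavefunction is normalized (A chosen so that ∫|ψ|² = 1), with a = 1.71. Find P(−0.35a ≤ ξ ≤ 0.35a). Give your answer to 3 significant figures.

P ≈ 0.503

|ψ|² is the probability density, so P = ∫_{−0.35a}^{0.35a} |ψ|² dξ.
Since A² = 1/(a), this is the region integral divided by the full normalization integral.
Both integrals are even about ξ = 0, so only the ξ ≥ 0 halves are needed (the factors of 2 cancel). Substituting u = ξ/a, A² and the length scale cancel in the ratio: P = ∫_{0}^{0.35} e^(-2·u) du / ∫_{0}^{∞} e^(-2·u) du.
With ∫ e^(-2·u) du = -e^(-2·u)/2 + C, the region integral is 1/2 - e^(-7/10)/2 and the full one is 1/2.
Evaluating gives P = 0.5034.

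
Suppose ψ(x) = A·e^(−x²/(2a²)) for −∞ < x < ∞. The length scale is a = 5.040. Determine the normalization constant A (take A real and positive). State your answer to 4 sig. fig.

A ≈ 0.3346

The normalization condition is ∫|ψ|² dx = 1 from −∞ to ∞.
With ψ = A·e^(−x²/(2a²)), the integral evaluates to A²·[√(π)·a].
Hence A² = 1/[√(π)·a].
With a = 5.040: A² = 0.11194 and A = 0.33458.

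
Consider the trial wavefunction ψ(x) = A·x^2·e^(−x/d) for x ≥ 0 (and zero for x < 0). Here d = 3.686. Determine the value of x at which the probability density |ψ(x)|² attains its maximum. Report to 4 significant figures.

The maximum of |ψ(x)|² occurs where its derivative vanishes.
Solving yields x = 2·d.
With d = 3.686, the most probable position is 7.3720.

x ≈ 7.372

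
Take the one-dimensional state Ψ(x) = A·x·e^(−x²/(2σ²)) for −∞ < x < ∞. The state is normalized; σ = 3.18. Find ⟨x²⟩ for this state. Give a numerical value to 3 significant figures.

⟨x^2⟩ ≈ 15.2

By definition ⟨x²⟩ = ∫ x^2 |Ψ(x)|² dx.
Since the A² factors cancel between numerator and denominator, ⟨x²⟩ = 3·σ^2/2.
Putting σ = 3.18 gives 15.17.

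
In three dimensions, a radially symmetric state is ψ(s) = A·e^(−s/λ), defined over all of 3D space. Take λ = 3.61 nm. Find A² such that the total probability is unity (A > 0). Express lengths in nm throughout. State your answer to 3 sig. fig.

Normalization requires ∫|ψ|² 4πs² ds = 1, integrated from 0 to ∞.
In 3D with spherical symmetry the volume element is 4πs² ds.
Carrying out the integral gives A² · π·λ^3.
Setting this equal to 1 gives A² = 1/(π·λ^3).
Substituting λ = 3.61 gives A² = 0.006766, so A = 0.08226.

A^2 ≈ 0.00677 nm^(-3)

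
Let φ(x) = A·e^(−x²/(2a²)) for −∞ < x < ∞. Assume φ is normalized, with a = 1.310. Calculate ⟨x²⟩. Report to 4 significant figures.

The expectation value is the |φ|²-weighted average of x^2: ∫ x^2|φ|² dx.
Evaluating both integrals, ⟨x²⟩ = a^2/2.
Putting a = 1.310 gives 0.85805.

⟨x^2⟩ ≈ 0.8581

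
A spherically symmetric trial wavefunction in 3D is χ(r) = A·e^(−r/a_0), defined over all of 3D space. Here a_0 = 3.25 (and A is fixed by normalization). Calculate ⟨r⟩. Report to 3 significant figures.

⟨r⟩ ≈ 4.88

⟨r⟩ = ∫ r |χ|² 4πr² dr over the full domain.
Since the A² factors cancel between numerator and denominator, ⟨r⟩ = 3·a_0/2.
Putting a_0 = 3.25 gives 4.875.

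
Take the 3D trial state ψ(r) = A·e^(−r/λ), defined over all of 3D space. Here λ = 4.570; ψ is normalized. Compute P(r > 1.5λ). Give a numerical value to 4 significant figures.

Integrate the radial probability density 4πr²|ψ|² over r > 1.5λ.
Normalization gives A² = 1/(π·λ^3).
In terms of u = r/λ (A², 4π and the length scale all cancel between numerator and denominator), P = [∫_{1.5}^{∞} u^2·e^(-2·u) du] / [∫_{0}^{∞} u^2·e^(-2·u) du].
With ∫ u^2·e^(-2·u) du = -(2·u^2 + 2·u + 1)·e^(-2·u)/4 + C, the region integral is 17·e^(-3)/8 and the full one is 1/4.
This evaluates to P = 0.42319.

P ≈ 0.4232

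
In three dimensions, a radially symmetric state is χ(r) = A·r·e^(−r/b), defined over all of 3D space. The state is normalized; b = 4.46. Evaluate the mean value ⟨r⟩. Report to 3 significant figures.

⟨r⟩ ≈ 11.2

The expectation value is the |χ|²-weighted average of r: ∫ r|χ|² 4πr² dr.
The ratio of the moment integral to the normalization integral gives ⟨r⟩ = 5·b/2.
With b = 4.46, ⟨r⟩ = 11.15.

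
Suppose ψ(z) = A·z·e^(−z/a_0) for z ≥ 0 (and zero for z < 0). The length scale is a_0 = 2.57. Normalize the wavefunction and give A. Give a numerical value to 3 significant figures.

A ≈ 0.485

Normalization requires ∫|ψ|² dz = 1, integrated from 0 to ∞.
Using ∫₀^∞ zⁿ e^(−αz) dz = n!/αⁿ⁺¹, carrying out the integral gives A² · a_0^3/4.
Setting this equal to 1 gives A² = 1/(a_0^3/4).
Plugging in a_0 = 2.57 yields A = 0.4854.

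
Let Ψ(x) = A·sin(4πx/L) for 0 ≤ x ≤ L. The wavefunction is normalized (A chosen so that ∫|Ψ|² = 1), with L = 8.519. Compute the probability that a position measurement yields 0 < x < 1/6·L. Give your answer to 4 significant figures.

P = ∫_{0}^{1/6·L} |Ψ(x)|² dx.
The normalization integral ∫|Ψ|²dx over the whole domain equals L/2·A², and A² cancels in the ratio.
Substituting u = x/L, A² and the length scale cancel in the ratio: P = ∫_{0}^{1/6} sin(4·π·u)^2 du / ∫_{0}^{1} sin(4·π·u)^2 du.
An antiderivative of sin(4·π·u)^2 is u/2 - sin(4·π·u)·cos(4·π·u)/(8·π); evaluating from 0 to 1/6 gives √(3)/(32·π) + 1/12, while the full integral is 1/2.
The result is P = (√(3)/16 + π/6)/π.

P ≈ 0.2011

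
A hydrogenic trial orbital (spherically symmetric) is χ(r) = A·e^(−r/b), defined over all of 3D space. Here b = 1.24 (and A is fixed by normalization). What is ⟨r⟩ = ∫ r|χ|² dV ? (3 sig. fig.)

⟨r⟩ ≈ 1.86

The expectation value is the |χ|²-weighted average of r: ∫ r|χ|² 4πr² dr.
Since the A² factors cancel between numerator and denominator, ⟨r⟩ = 3·b/2.
Putting b = 1.24 gives 1.860.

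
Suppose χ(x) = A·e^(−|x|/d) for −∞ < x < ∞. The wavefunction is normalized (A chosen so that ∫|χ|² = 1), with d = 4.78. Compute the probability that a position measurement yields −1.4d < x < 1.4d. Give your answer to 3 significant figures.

P ≈ 0.939

The probability is P = ∫ |χ|² dx over [−1.4d, 1.4d].
The normalization integral ∫|χ|²dx over the whole domain equals d·A², and A² cancels in the ratio.
Both integrals are even about x = 0, so only the x ≥ 0 halves are needed (the factors of 2 cancel). Substituting u = x/d, A² and the length scale cancel in the ratio: P = ∫_{0}^{1.4} e^(-2·u) du / ∫_{0}^{∞} e^(-2·u) du.
With ∫ e^(-2·u) du = -e^(-2·u)/2 + C, the region integral is 1/2 - e^(-14/5)/2 and the full one is 1/2.
Taking the ratio, P = 0.9392.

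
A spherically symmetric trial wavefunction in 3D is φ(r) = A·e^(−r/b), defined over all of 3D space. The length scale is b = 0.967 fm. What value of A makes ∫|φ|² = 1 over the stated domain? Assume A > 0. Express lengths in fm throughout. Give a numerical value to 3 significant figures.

A ≈ 0.593 fm^(-3/2)

Require ∫ |φ|² 4πr² dr = 1 over the whole domain.
In 3D with spherical symmetry the volume element is 4πr² dr.
Using ∫₀^∞ rⁿ e^(−αr) dr = n!/αⁿ⁺¹, carrying out the integral gives A² · π·b^3.
Setting this equal to 1 gives A² = 1/(π·b^3).
With b = 0.967: A² = 0.3520 and A = 0.5933.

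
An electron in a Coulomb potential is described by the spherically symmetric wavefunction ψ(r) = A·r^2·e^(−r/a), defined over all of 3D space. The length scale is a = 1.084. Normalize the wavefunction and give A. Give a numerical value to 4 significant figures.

Require ∫ |ψ|² 4πr² dr = 1 over the whole domain.
In 3D with spherical symmetry the volume element is 4πr² dr.
Recall ∫₀^∞ r^m e^(−r/β) dr = m!·β^(m+1), carrying out the integral gives A² · 45·π·a^7/2.
Setting this equal to 1 gives A² = 1/(45·π·a^7/2).
With a = 1.084: A² = 0.0080438 and A = 0.089687.

A ≈ 0.08969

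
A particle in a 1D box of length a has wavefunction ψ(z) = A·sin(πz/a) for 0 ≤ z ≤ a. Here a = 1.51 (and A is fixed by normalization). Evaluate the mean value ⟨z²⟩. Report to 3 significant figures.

⟨z^2⟩ ≈ 0.645

The expectation value is the |ψ|²-weighted average of z^2: ∫ z^2|ψ|² dz.
Using sin²θ = (1 − cos 2θ)/2, evaluating both integrals, ⟨z²⟩ = -a^2/(2·π^2) + a^2/3.
Putting a = 1.51 gives 0.6445.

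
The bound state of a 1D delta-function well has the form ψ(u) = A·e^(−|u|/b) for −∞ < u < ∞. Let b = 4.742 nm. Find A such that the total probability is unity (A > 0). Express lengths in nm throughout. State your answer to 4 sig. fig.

A ≈ 0.4592 nm^(-1/2)

We need A² ∫|f|² du = 1, taking the integral from −∞ to ∞.
With ψ = A·e^(−|u|/b), the integral evaluates to A²·[b].
Hence A² = 1/[b].
Plugging in b = 4.742 yields A = 0.45922.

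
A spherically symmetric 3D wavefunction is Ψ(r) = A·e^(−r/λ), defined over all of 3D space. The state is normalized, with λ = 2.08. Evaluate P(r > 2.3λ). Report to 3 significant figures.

P ≈ 0.163

With dV = 4πr²dr, the probability is ∫|Ψ|² dV over r > 2.3λ.
Normalization gives A² = 1/(π·λ^3).
Let u = r/λ; then A², 4π and the length scale all cancel, so P = ∫_{2.3}^{∞} u^2·e^(-2·u) du ÷ ∫_{0}^{∞} u^2·e^(-2·u) du.
Using ∫ u^2·e^(-2·u) du = -(2·u^2 + 2·u + 1)·e^(-2·u)/4, the numerator is 809·e^(-23/5)/200 and the denominator is 1/4.
Taking the ratio yields P = 0.1626.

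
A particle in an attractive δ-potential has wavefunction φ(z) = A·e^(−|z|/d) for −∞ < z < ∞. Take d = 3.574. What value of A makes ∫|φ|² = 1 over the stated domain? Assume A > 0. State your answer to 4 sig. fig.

A ≈ 0.5290

Normalization requires ∫|φ|² dz = 1, integrated from −∞ to ∞.
Recall ∫₀^∞ z^m e^(−z/β) dz = m!·β^(m+1), carrying out the integral gives A² · d.
With d = 3.574: A² = 0.27980 and A = 0.52896.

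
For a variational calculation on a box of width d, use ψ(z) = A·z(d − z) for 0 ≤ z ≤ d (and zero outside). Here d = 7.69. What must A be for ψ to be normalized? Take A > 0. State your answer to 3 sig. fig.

A ≈ 0.0334

We need A² ∫|f|² dz = 1, taking the integral from 0 to d.
Expanding the polynomial and integrating term by term, ∫|ψ|² dz = A²·(d^5/30).
Setting this equal to 1 gives A² = 1/(d^5/30).
Plugging in d = 7.69 yields A = 0.03340.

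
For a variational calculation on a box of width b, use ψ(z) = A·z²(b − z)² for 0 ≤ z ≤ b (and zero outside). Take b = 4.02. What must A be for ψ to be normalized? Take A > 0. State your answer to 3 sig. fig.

A ≈ 0.0479

Normalization requires ∫|ψ|² dz = 1, integrated from 0 to b.
With ψ = A·z²(b − z)², the integral evaluates to A²·[b^9/630].
So A² = (b^9/630)^(−1).
Plugging in b = 4.02 yields A = 0.04794.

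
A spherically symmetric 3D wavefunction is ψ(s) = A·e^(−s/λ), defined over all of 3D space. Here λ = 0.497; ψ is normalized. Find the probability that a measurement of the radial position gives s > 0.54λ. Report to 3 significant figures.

P ≈ 0.904

P = ∫ |ψ|² 4πs² ds over s > 0.54λ.
The full normalization integral is A²·[π·λ^3] = 1, fixing A².
In terms of u = s/λ (A², 4π and the length scale all cancel between numerator and denominator), P = [∫_{0.54}^{∞} u^2·e^(-2·u) du] / [∫_{0}^{∞} u^2·e^(-2·u) du].
With ∫ u^2·e^(-2·u) du = -(2·u^2 + 2·u + 1)·e^(-2·u)/4 + C, the region integral is 3329·e^(-27/25)/5000 and the full one is 1/4.
The region integral divided by the full integral gives P = 0.9044.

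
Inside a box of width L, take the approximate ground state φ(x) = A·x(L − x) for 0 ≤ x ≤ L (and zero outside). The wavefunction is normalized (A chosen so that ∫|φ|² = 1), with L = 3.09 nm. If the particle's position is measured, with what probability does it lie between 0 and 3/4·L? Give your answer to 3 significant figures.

P = ∫_{0}^{3/4·L} |φ(x)|² dx.
The normalization integral ∫|φ|²dx over the whole domain equals L^5/30·A², and A² cancels in the ratio.
Let u = x/L; then A² and the length scale cancel, so P = ∫_{0}^{3/4} u^2·(1 - u)^2 du ÷ ∫_{0}^{1} u^2·(1 - u)^2 du.
An antiderivative of u^2·(1 - u)^2 is u^3·(6·u^2 - 15·u + 10)/30; evaluating from 0 to 3/4 gives 153/5120, while the full integral is 1/30.
Taking the ratio, P = 459/512.

P ≈ 0.896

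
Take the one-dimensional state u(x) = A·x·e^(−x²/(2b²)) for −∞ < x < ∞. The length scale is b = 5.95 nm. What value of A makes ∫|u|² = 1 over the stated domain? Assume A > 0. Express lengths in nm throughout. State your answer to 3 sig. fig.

Normalization requires ∫|u|² dx = 1, integrated from −∞ to ∞.
∫|u|² dx = A²·(√(π)·b^3/2).
Hence A² = 1/[√(π)·b^3/2].
Substituting b = 5.95 gives A² = 0.005357, so A = 0.07319.

A ≈ 0.0732 nm^(-3/2)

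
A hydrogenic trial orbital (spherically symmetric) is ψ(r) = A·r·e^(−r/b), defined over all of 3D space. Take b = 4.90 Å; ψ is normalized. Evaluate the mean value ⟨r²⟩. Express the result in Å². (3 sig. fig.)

⟨r^2⟩ ≈ 180 Å^2

By definition ⟨r²⟩ = ∫ r^2 |ψ(r)|² 4πr² dr.
Using ∫₀^∞ rⁿ e^(−αr) dr = n!/αⁿ⁺¹, the ratio of the moment integral to the normalization integral gives ⟨r²⟩ = 15·b^2/2.
With b = 4.90, ⟨r^2⟩ = 180.1.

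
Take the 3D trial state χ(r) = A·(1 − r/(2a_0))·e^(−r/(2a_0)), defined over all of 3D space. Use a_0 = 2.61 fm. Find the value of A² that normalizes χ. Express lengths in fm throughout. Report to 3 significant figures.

A^2 ≈ 0.00224 fm^(-3)

Require ∫ |χ|² 4πr² dr = 1 over the whole domain.
In 3D with spherical symmetry the volume element is 4πr² dr.
The integral (without the A² prefactor) comes out to 8·π·a_0^3.
Setting this equal to 1 gives A² = 1/(8·π·a_0^3).
Substituting a_0 = 2.61 gives A² = 0.002238, so A = 0.04731.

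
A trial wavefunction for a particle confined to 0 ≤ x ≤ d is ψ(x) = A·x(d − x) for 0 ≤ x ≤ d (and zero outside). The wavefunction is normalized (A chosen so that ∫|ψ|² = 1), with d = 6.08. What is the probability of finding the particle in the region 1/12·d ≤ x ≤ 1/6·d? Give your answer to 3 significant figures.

The probability is P = ∫ |ψ|² dx over [1/12·d, 1/6·d].
Since A² = 1/(d^5/30), this is the region integral divided by the full normalization integral.
Let u = x/d; then A² and the length scale cancel, so P = ∫_{1/12}^{1/6} u^2·(1 - u)^2 du ÷ ∫_{0}^{1} u^2·(1 - u)^2 du.
With ∫ u^2·(1 - u)^2 du = u^3·(6·u^2 - 15·u + 10)/30 + C, the region integral is ≈ 0.0010135 and the full one is 1/30.
This works out to P = 0.03041.

P ≈ 0.0304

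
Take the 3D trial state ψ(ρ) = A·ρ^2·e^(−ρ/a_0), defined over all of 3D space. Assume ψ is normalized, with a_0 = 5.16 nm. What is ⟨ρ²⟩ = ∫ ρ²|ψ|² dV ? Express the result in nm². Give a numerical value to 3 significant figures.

The expectation value is the |ψ|²-weighted average of ρ^2: ∫ ρ^2|ψ|² 4πρ² dρ.
With ∫₀^∞ ρ^8 e^(−αρ) dρ = 8!/α^9, evaluating both integrals, ⟨ρ²⟩ = 14·a_0^2.
Putting a_0 = 5.16 gives 372.8.

⟨ρ^2⟩ ≈ 373 nm^2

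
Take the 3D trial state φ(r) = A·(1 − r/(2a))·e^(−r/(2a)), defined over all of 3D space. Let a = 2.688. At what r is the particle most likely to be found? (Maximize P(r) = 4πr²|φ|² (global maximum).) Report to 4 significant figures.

r ≈ 14.07

The maximum of P(r) = 4πr²|φ|² occurs where its derivative vanishes.
This gives r = a·(√(5) + 3).
With a = 2.688, the most probable radial distance is 14.075.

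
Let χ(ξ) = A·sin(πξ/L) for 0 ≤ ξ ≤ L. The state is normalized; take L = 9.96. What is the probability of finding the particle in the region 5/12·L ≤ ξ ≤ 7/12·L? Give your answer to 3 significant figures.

P = ∫_{5/12·L}^{7/12·L} |χ(ξ)|² dξ.
The normalization integral ∫|χ|²dξ over the whole domain equals L/2·A², and A² cancels in the ratio.
Let u = ξ/L; then A² and the length scale cancel, so P = ∫_{5/12}^{7/12} sin(π·u)^2 du ÷ ∫_{0}^{1} sin(π·u)^2 du.
An antiderivative of sin(π·u)^2 is u/2 - sin(2·π·u)/(4·π); evaluating from 5/12 to 7/12 gives 1/(4·π) + 1/12, while the full integral is 1/2.
The result is P = (3 + π)/(6·π).

P ≈ 0.326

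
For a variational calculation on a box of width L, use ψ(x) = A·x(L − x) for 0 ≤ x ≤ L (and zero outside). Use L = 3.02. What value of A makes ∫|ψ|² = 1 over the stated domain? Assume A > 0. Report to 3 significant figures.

We need A² ∫|f|² dx = 1, taking the integral from 0 to L.
Expanding the polynomial and integrating term by term, carrying out the integral gives A² · L^5/30.
With L = 3.02: A² = 0.1194 and A = 0.3456.

A ≈ 0.346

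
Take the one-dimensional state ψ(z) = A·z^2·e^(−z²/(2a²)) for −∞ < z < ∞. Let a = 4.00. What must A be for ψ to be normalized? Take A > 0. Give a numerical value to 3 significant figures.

Require ∫ |ψ|² dz = 1 over the whole domain.
The integral (without the A² prefactor) comes out to 3·√(π)·a^5/4.
Hence A² = 1/[3·√(π)·a^5/4].
With a = 4.00: A² = 0.0007346 and A = 0.02710.

A ≈ 0.0271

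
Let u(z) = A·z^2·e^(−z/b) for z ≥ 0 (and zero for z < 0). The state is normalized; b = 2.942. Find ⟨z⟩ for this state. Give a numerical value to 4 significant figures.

By definition ⟨z⟩ = ∫ z |u(z)|² dz.
Using ∫₀^∞ zⁿ e^(−αz) dz = n!/αⁿ⁺¹, the ratio of the moment integral to the normalization integral gives ⟨z⟩ = 5·b/2.
Putting b = 2.942 gives 7.3550.

⟨z⟩ ≈ 7.355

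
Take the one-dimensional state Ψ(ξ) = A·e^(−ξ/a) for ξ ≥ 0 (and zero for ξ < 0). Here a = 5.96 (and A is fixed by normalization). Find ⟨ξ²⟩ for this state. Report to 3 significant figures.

⟨ξ^2⟩ ≈ 17.8

The expectation value is the |Ψ|²-weighted average of ξ^2: ∫ ξ^2|Ψ|² dξ.
Recall ∫₀^∞ ξ^m e^(−ξ/β) dξ = m!·β^(m+1), since the A² factors cancel between numerator and denominator, ⟨ξ²⟩ = a^2/2.
Putting a = 5.96 gives 17.76.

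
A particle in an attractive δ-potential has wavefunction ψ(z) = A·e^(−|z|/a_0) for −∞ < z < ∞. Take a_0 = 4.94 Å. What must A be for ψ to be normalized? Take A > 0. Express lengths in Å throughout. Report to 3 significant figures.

A ≈ 0.450 Å^(-1/2)

The normalization condition is ∫|ψ|² dz = 1 from −∞ to ∞.
With ψ = A·e^(−|z|/a_0), the integral evaluates to A²·[a_0].
Hence A² = 1/[a_0].
Substituting a_0 = 4.94 gives A² = 0.2024, so A = 0.4499.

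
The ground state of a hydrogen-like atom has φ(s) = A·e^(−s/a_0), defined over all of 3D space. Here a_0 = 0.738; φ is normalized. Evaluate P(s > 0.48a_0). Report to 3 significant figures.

P ≈ 0.927

Integrate the radial probability density 4πs²|φ|² over s > 0.48a_0.
Normalization gives A² = 1/(π·a_0^3).
Substituting u = s/a_0, A², 4π and the length scale all cancel in the ratio: P = ∫_{0.48}^{∞} u^2·e^(-2·u) du / ∫_{0}^{∞} u^2·e^(-2·u) du.
An antiderivative of u^2·e^(-2·u) is -(2·u^2 + 2·u + 1)·e^(-2·u)/4; evaluating from 0.48 to ∞ gives 1513·e^(-24/25)/2500, while the full integral is 1/4.
The region integral divided by the full integral gives P = 0.9269.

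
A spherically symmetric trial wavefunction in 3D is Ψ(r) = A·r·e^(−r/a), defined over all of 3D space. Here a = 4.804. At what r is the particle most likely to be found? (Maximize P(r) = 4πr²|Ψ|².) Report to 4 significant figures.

r ≈ 9.608

Set d/dr [P(r) = 4πr²|Ψ|²] = 0 and solve for r > 0.
Solving yields r = 2·a.
With a = 4.804, the most probable radial distance is 9.6080.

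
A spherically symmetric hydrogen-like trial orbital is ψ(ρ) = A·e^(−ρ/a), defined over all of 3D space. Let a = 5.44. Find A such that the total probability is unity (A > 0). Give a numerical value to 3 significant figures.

Normalization requires ∫|ψ|² 4πρ² dρ = 1, integrated from 0 to ∞.
In 3D with spherical symmetry the volume element is 4πρ² dρ.
Using ∫₀^∞ ρⁿ e^(−αρ) dρ = n!/αⁿ⁺¹, ∫|ψ|² 4πρ² dρ = A²·(π·a^3).
Substituting a = 5.44 gives A² = 0.001977, so A = 0.04447.

A ≈ 0.0445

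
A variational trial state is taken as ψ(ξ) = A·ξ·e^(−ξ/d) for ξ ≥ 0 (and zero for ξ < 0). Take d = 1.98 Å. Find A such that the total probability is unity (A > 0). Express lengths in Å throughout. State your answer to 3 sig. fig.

The normalization condition is ∫|ψ|² dξ = 1 from 0 to ∞.
With ∫₀^∞ ξ^2 e^(−αξ) dξ = 2!/α^3, with ψ = A·ξ·e^(−ξ/d), the integral evaluates to A²·[d^3/4].
Setting this equal to 1 gives A² = 1/(d^3/4).
Plugging in d = 1.98 yields A = 0.7178.

A ≈ 0.718 Å^(-3/2)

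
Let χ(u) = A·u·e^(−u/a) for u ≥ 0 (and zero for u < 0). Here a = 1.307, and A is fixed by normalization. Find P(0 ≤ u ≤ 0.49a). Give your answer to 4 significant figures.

P ≈ 0.07666

The probability is P = ∫ |χ|² du over [0, 0.49a].
Since A² = 1/(a^3/4), this is the region integral divided by the full normalization integral.
Substituting t = u/a, A² and the length scale cancel in the ratio: P = ∫_{0}^{0.49} t^2·e^(-2·t) dt / ∫_{0}^{∞} t^2·e^(-2·t) dt.
An antiderivative of t^2·e^(-2·t) is -(2·t^2 + 2·t + 1)·e^(-2·t)/4; evaluating from 0 to 0.49 gives ≈ 0.0191649, while the full integral is 1/4.
Evaluating gives P = 0.076660.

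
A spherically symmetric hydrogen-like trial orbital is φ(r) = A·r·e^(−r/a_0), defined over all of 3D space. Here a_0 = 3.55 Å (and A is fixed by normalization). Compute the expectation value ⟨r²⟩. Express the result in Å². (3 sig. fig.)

⟨r^2⟩ ≈ 94.5 Å^2

The expectation value is the |φ|²-weighted average of r^2: ∫ r^2|φ|² 4πr² dr.
Using ∫₀^∞ rⁿ e^(−αr) dr = n!/αⁿ⁺¹, the ratio of the moment integral to the normalization integral gives ⟨r²⟩ = 15·a_0^2/2.
Putting a_0 = 3.55 gives 94.52.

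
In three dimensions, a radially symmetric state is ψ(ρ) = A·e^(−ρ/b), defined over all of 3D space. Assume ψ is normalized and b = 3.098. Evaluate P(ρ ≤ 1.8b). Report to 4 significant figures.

P ≈ 0.6973

P = ∫ |ψ|² 4πρ² dρ over ρ ≤ 1.8b.
A² is fixed by ∫₀^∞ 4πρ²|ψ|² dρ = 1, i.e. A² = (π·b^3)^(−1).
Substituting u = ρ/b, A², 4π and the length scale all cancel in the ratio: P = ∫_{0}^{1.8} u^2·e^(-2·u) du / ∫_{0}^{∞} u^2·e^(-2·u) du.
With ∫ u^2·e^(-2·u) du = -(2·u^2 + 2·u + 1)·e^(-2·u)/4 + C, the region integral is 1/4 - 277·e^(-18/5)/100 and the full one is 1/4.
The region integral divided by the full integral gives P = 0.69725.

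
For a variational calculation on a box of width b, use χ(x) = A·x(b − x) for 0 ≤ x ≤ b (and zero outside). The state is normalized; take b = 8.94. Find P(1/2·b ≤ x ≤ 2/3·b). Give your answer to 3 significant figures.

P = ∫_{1/2·b}^{2/3·b} |χ(x)|² dx.
The normalization integral ∫|χ|²dx over the whole domain equals b^5/30·A², and A² cancels in the ratio.
Substituting u = x/b, A² and the length scale cancel in the ratio: P = ∫_{1/2}^{2/3} u^2·(1 - u)^2 du / ∫_{0}^{1} u^2·(1 - u)^2 du.
An antiderivative of u^2·(1 - u)^2 is u^3·(6·u^2 - 15·u + 10)/30; evaluating from 1/2 to 2/3 gives 47/4860, while the full integral is 1/30.
This works out to P = 47/162.

P ≈ 0.290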